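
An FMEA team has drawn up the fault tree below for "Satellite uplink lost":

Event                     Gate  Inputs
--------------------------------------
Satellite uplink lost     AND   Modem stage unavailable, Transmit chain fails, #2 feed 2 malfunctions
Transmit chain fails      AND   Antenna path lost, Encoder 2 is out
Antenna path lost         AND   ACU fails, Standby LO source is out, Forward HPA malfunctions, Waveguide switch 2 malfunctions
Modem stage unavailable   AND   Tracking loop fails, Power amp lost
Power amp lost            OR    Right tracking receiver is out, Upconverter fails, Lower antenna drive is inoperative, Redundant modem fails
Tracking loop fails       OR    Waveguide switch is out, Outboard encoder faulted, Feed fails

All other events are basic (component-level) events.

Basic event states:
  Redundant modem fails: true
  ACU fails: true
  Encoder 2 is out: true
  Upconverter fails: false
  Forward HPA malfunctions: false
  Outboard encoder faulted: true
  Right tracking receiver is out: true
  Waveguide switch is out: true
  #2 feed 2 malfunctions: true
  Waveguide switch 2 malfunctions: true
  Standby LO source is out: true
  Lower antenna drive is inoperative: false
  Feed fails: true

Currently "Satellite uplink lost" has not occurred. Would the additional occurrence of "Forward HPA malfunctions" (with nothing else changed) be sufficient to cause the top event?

Yes

Counterfactual: set "Forward HPA malfunctions" to occurred.
Tracking loop fails [OR]: Waveguide switch is out=occurs, Outboard encoder faulted=occurs, Feed fails=occurs → at least one input occurs → occurs.
Power amp lost [OR]: Right tracking receiver is out=occurs, Upconverter fails=not, Lower antenna drive is inoperative=not, Redundant modem fails=occurs → at least one input occurs → occurs.
Modem stage unavailable [AND]: Tracking loop fails=occurs, Power amp lost=occurs → all inputs occur → occurs.
Antenna path lost [AND]: ACU fails=occurs, Standby LO source is out=occurs, Forward HPA malfunctions=occurs, Waveguide switch 2 malfunctions=occurs → all inputs occur → occurs.
Transmit chain fails [AND]: Antenna path lost=occurs, Encoder 2 is out=occurs → all inputs occur → occurs.
Satellite uplink lost [AND]: Modem stage unavailable=occurs, Transmit chain fails=occurs, #2 feed 2 malfunctions=occurs → all inputs occur → occurs.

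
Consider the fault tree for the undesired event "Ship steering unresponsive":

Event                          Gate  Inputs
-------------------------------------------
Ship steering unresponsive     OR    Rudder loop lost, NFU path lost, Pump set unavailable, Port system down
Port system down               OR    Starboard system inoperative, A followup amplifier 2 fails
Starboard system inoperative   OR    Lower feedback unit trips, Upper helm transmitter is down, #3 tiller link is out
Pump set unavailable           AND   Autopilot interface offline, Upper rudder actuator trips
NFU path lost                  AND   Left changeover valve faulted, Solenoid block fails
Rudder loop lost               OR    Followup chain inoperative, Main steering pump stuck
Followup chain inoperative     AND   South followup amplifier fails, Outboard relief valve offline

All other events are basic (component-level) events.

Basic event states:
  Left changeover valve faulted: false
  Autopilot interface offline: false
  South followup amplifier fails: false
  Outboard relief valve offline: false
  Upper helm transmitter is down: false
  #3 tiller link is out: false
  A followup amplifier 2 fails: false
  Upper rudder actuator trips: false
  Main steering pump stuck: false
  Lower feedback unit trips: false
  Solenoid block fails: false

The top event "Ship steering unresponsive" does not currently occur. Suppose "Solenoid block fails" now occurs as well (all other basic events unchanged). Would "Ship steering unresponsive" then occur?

No

Counterfactual: set "Solenoid block fails" to occurred.
Followup chain inoperative [AND]: South followup amplifier fails=not, Outboard relief valve offline=not → not all inputs occur → does not occur.
Rudder loop lost [OR]: Followup chain inoperative=not, Main steering pump stuck=not → no input occurs → does not occur.
NFU path lost [AND]: Left changeover valve faulted=not, Solenoid block fails=occurs → not all inputs occur → does not occur.
Pump set unavailable [AND]: Autopilot interface offline=not, Upper rudder actuator trips=not → not all inputs occur → does not occur.
Starboard system inoperative [OR]: Lower feedback unit trips=not, Upper helm transmitter is down=not, #3 tiller link is out=not → no input occurs → does not occur.
Port system down [OR]: Starboard system inoperative=not, A followup amplifier 2 fails=not → no input occurs → does not occur.
Ship steering unresponsive [OR]: Rudder loop lost=not, NFU path lost=not, Pump set unavailable=not, Port system down=not → no input occurs → does not occur.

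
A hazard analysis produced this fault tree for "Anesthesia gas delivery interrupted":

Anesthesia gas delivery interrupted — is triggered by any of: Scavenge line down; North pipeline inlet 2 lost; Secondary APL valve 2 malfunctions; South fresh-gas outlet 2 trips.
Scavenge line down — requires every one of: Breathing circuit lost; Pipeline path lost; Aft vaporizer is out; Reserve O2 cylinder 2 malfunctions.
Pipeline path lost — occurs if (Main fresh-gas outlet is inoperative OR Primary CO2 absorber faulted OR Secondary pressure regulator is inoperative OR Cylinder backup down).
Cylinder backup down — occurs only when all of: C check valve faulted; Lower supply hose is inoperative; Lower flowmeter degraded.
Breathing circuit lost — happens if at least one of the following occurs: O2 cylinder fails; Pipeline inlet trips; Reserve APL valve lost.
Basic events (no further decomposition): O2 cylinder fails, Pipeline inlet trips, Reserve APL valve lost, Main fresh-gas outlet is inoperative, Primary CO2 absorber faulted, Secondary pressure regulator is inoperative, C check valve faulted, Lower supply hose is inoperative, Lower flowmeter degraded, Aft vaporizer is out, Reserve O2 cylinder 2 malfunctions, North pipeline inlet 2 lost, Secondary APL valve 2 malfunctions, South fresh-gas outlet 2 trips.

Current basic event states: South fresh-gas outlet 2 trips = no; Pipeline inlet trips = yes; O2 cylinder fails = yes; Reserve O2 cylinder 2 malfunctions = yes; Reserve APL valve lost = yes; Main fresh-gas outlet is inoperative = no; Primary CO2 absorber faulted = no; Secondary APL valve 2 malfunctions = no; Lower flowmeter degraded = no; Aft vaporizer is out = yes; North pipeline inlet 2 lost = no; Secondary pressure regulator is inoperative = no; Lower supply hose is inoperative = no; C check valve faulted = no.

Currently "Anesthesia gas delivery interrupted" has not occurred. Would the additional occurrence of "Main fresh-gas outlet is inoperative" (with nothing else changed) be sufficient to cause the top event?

Yes

Counterfactual: set "Main fresh-gas outlet is inoperative" to occurred.
Breathing circuit lost [OR]: O2 cylinder fails=occurs, Pipeline inlet trips=occurs, Reserve APL valve lost=occurs → at least one input occurs → occurs.
Cylinder backup down [AND]: C check valve faulted=not, Lower supply hose is inoperative=not, Lower flowmeter degraded=not → not all inputs occur → does not occur.
Pipeline path lost [OR]: Main fresh-gas outlet is inoperative=occurs, Primary CO2 absorber faulted=not, Secondary pressure regulator is inoperative=not, Cylinder backup down=not → at least one input occurs → occurs.
Scavenge line down [AND]: Breathing circuit lost=occurs, Pipeline path lost=occurs, Aft vaporizer is out=occurs, Reserve O2 cylinder 2 malfunctions=occurs → all inputs occur → occurs.
Anesthesia gas delivery interrupted [OR]: Scavenge line down=occurs, North pipeline inlet 2 lost=not, Secondary APL valve 2 malfunctions=not, South fresh-gas outlet 2 trips=not → at least one input occurs → occurs.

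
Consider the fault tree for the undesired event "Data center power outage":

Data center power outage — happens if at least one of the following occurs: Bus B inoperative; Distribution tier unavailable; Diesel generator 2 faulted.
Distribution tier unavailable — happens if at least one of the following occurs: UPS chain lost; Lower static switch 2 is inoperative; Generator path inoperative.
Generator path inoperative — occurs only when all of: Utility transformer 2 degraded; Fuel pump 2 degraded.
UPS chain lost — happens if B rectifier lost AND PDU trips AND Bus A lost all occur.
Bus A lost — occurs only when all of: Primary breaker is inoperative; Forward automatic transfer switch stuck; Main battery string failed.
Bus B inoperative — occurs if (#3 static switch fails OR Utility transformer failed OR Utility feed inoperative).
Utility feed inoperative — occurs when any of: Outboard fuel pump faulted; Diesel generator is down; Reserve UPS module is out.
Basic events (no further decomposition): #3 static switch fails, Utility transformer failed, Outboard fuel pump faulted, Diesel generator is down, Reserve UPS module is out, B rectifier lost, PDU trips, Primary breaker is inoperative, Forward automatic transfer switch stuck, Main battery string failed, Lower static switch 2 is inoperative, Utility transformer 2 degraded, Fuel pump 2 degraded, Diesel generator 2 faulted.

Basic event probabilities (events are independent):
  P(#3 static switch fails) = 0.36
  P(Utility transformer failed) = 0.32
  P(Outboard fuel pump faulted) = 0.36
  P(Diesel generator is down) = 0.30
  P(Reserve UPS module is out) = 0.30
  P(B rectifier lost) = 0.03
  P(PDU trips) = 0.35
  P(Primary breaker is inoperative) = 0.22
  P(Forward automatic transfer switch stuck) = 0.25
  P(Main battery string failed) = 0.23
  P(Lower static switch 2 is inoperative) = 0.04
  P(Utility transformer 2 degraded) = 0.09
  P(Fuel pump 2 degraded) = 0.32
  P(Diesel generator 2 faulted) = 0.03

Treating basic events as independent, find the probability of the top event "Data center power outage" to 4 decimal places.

0.8766

P(Utility feed inoperative) [OR] = 1 − (1−0.36) × (1−0.30) × (1−0.30) = 0.686400
P(Bus B inoperative) [OR] = 1 − (1−0.36) × (1−0.32) × (1−0.686400) = 0.863521
P(Bus A lost) [AND] = 0.22 × 0.25 × 0.23 = 0.012650
P(UPS chain lost) [AND] = 0.03 × 0.35 × 0.012650 = 0.000133
P(Generator path inoperative) [AND] = 0.09 × 0.32 = 0.028800
P(Distribution tier unavailable) [OR] = 1 − (1−0.000133) × (1−0.04) × (1−0.028800) = 0.067772
P(Data center power outage) [OR] = 1 − (1−0.863521) × (1−0.067772) × (1−0.03) = 0.876587
Rounded to 4 decimal places: P(Data center power outage) ≈ 0.8766.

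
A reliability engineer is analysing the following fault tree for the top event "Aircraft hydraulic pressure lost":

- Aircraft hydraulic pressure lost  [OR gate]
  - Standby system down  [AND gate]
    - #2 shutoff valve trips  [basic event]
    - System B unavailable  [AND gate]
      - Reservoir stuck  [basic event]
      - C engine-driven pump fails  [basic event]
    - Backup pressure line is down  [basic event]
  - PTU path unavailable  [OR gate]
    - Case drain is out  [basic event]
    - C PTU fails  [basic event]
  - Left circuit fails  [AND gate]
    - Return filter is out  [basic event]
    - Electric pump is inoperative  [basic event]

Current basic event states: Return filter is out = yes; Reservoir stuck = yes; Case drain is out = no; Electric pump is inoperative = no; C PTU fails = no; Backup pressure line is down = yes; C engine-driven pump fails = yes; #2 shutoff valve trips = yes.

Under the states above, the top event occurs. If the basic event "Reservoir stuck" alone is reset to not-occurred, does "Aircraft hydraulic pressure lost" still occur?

Counterfactual: set "Reservoir stuck" to not occurred.
System B unavailable [AND]: Reservoir stuck=not, C engine-driven pump fails=occurs → not all inputs occur → does not occur.
Standby system down [AND]: #2 shutoff valve trips=occurs, System B unavailable=not, Backup pressure line is down=occurs → not all inputs occur → does not occur.
PTU path unavailable [OR]: Case drain is out=not, C PTU fails=not → no input occurs → does not occur.
Left circuit fails [AND]: Return filter is out=occurs, Electric pump is inoperative=not → not all inputs occur → does not occur.
Aircraft hydraulic pressure lost [OR]: Standby system down=not, PTU path unavailable=not, Left circuit fails=not → no input occurs → does not occur.

No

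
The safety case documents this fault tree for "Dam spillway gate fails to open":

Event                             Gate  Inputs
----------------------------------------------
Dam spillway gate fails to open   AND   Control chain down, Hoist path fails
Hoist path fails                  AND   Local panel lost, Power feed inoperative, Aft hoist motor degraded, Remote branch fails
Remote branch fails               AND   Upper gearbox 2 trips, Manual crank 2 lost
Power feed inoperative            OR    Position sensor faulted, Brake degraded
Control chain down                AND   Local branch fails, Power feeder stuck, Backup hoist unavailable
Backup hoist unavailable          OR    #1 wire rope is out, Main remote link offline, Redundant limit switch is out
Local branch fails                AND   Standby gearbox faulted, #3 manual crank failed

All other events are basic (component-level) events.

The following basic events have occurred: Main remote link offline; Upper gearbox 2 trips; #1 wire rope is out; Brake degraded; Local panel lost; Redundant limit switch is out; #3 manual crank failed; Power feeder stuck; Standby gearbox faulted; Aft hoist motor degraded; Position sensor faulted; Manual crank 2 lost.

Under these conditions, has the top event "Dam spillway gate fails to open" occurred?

Local branch fails [AND]: Standby gearbox faulted=occurs, #3 manual crank failed=occurs → all inputs occur → occurs.
Backup hoist unavailable [OR]: #1 wire rope is out=occurs, Main remote link offline=occurs, Redundant limit switch is out=occurs → at least one input occurs → occurs.
Control chain down [AND]: Local branch fails=occurs, Power feeder stuck=occurs, Backup hoist unavailable=occurs → all inputs occur → occurs.
Power feed inoperative [OR]: Position sensor faulted=occurs, Brake degraded=occurs → at least one input occurs → occurs.
Remote branch fails [AND]: Upper gearbox 2 trips=occurs, Manual crank 2 lost=occurs → all inputs occur → occurs.
Hoist path fails [AND]: Local panel lost=occurs, Power feed inoperative=occurs, Aft hoist motor degraded=occurs, Remote branch fails=occurs → all inputs occur → occurs.
Dam spillway gate fails to open [AND]: Control chain down=occurs, Hoist path fails=occurs → all inputs occur → occurs.

Yes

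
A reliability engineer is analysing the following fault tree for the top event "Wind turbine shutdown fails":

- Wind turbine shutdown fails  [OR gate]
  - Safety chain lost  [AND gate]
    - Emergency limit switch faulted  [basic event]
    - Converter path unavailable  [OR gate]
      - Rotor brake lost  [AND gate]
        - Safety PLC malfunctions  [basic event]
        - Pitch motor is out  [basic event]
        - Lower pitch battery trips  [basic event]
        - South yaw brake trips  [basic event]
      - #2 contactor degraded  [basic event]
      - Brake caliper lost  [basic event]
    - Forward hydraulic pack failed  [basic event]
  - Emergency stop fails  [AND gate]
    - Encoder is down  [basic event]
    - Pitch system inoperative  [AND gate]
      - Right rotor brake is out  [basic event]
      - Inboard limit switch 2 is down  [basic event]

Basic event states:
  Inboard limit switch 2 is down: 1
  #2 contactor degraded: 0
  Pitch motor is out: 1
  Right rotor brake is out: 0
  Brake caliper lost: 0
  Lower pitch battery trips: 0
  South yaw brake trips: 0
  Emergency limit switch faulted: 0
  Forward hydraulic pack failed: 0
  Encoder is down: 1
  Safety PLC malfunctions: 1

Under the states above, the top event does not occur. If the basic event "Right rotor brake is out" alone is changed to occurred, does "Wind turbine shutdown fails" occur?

Yes

Counterfactual: set "Right rotor brake is out" to occurred.
Rotor brake lost [AND]: Safety PLC malfunctions=occurs, Pitch motor is out=occurs, Lower pitch battery trips=not, South yaw brake trips=not → not all inputs occur → does not occur.
Converter path unavailable [OR]: Rotor brake lost=not, #2 contactor degraded=not, Brake caliper lost=not → no input occurs → does not occur.
Safety chain lost [AND]: Emergency limit switch faulted=not, Converter path unavailable=not, Forward hydraulic pack failed=not → not all inputs occur → does not occur.
Pitch system inoperative [AND]: Right rotor brake is out=occurs, Inboard limit switch 2 is down=occurs → all inputs occur → occurs.
Emergency stop fails [AND]: Encoder is down=occurs, Pitch system inoperative=occurs → all inputs occur → occurs.
Wind turbine shutdown fails [OR]: Safety chain lost=not, Emergency stop fails=occurs → at least one input occurs → occurs.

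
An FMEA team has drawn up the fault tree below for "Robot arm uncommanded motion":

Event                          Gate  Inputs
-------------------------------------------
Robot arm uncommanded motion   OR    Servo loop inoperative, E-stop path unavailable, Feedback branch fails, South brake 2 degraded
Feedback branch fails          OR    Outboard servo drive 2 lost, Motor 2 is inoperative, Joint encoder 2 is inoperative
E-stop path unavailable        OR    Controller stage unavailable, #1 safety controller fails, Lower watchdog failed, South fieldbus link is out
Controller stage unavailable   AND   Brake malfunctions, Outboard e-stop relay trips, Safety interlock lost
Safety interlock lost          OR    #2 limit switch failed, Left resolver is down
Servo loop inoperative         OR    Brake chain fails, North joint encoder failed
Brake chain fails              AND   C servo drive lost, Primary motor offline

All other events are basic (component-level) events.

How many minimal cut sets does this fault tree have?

11

Brake chain fails [AND]: one cut set from each child combined → 1 × 1 = 1 cut set(s).
Servo loop inoperative [OR]: union of children's cut sets → 2 cut set(s).
Safety interlock lost [OR]: union of children's cut sets → 2 cut set(s).
Controller stage unavailable [AND]: one cut set from each child combined → 1 × 1 × 2 = 2 cut set(s).
E-stop path unavailable [OR]: union of children's cut sets → 5 cut set(s).
Feedback branch fails [OR]: union of children's cut sets → 3 cut set(s).
Robot arm uncommanded motion [OR]: union of children's cut sets → 11 cut set(s).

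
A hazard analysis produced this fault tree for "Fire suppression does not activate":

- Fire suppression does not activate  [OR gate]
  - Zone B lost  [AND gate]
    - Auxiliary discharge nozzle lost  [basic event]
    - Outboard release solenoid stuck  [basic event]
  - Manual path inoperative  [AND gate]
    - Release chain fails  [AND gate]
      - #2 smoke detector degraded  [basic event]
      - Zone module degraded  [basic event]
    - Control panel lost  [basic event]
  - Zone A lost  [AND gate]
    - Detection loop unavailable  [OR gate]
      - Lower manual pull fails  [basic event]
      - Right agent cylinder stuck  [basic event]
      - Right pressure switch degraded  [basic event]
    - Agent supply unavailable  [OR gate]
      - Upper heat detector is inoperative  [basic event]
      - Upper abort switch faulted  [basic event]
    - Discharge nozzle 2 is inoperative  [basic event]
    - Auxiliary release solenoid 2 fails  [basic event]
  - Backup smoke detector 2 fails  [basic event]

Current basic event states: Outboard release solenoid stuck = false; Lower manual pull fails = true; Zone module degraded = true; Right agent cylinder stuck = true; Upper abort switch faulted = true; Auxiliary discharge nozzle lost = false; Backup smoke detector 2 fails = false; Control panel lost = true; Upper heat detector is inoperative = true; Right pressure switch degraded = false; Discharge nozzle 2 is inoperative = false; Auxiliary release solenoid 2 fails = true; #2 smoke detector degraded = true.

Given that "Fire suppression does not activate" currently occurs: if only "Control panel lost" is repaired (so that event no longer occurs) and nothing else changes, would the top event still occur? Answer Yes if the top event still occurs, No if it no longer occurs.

Counterfactual: set "Control panel lost" to not occurred.
Zone B lost [AND]: Auxiliary discharge nozzle lost=not, Outboard release solenoid stuck=not → not all inputs occur → does not occur.
Release chain fails [AND]: #2 smoke detector degraded=occurs, Zone module degraded=occurs → all inputs occur → occurs.
Manual path inoperative [AND]: Release chain fails=occurs, Control panel lost=not → not all inputs occur → does not occur.
Detection loop unavailable [OR]: Lower manual pull fails=occurs, Right agent cylinder stuck=occurs, Right pressure switch degraded=not → at least one input occurs → occurs.
Agent supply unavailable [OR]: Upper heat detector is inoperative=occurs, Upper abort switch faulted=occurs → at least one input occurs → occurs.
Zone A lost [AND]: Detection loop unavailable=occurs, Agent supply unavailable=occurs, Discharge nozzle 2 is inoperative=not, Auxiliary release solenoid 2 fails=occurs → not all inputs occur → does not occur.
Fire suppression does not activate [OR]: Zone B lost=not, Manual path inoperative=not, Zone A lost=not, Backup smoke detector 2 fails=not → no input occurs → does not occur.

No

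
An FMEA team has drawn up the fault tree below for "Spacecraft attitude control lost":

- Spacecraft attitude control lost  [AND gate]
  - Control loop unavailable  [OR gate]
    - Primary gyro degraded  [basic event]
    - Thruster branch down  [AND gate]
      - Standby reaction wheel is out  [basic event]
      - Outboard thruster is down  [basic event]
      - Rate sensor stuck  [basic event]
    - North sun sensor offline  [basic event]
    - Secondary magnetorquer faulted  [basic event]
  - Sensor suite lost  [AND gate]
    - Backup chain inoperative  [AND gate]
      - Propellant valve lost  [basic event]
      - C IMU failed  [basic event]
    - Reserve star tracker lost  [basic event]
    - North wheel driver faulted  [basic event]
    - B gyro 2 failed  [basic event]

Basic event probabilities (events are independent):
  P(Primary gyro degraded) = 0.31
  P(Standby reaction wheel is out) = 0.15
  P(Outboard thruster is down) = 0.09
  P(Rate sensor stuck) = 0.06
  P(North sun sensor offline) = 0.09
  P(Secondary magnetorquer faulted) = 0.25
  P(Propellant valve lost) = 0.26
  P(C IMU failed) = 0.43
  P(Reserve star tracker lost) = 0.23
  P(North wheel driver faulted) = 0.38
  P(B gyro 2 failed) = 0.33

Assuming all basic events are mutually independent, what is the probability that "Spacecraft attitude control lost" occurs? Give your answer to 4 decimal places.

0.0017

P(Thruster branch down) [AND] = 0.15 × 0.09 × 0.06 = 0.000810
P(Control loop unavailable) [OR] = 1 − (1−0.31) × (1−0.000810) × (1−0.09) × (1−0.25) = 0.529456
P(Backup chain inoperative) [AND] = 0.26 × 0.43 = 0.111800
P(Sensor suite lost) [AND] = 0.111800 × 0.23 × 0.38 × 0.33 = 0.003225
P(Spacecraft attitude control lost) [AND] = 0.529456 × 0.003225 = 0.001707
Rounded to 4 decimal places: P(Spacecraft attitude control lost) ≈ 0.0017.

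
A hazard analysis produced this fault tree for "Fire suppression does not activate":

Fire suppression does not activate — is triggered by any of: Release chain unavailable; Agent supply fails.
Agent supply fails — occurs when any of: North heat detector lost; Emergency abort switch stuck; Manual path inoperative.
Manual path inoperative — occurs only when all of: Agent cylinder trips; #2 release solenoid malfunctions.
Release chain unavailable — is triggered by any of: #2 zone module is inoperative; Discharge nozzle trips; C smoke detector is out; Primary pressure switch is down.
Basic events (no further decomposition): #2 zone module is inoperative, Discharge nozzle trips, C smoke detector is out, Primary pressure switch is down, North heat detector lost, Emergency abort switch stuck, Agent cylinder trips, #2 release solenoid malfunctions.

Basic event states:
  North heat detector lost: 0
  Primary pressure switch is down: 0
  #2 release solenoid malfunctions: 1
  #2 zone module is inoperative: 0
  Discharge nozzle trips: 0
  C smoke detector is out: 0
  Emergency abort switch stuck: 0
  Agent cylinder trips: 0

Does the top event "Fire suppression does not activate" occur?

Release chain unavailable [OR]: #2 zone module is inoperative=not, Discharge nozzle trips=not, C smoke detector is out=not, Primary pressure switch is down=not → no input occurs → does not occur.
Manual path inoperative [AND]: Agent cylinder trips=not, #2 release solenoid malfunctions=occurs → not all inputs occur → does not occur.
Agent supply fails [OR]: North heat detector lost=not, Emergency abort switch stuck=not, Manual path inoperative=not → no input occurs → does not occur.
Fire suppression does not activate [OR]: Release chain unavailable=not, Agent supply fails=not → no input occurs → does not occur.

No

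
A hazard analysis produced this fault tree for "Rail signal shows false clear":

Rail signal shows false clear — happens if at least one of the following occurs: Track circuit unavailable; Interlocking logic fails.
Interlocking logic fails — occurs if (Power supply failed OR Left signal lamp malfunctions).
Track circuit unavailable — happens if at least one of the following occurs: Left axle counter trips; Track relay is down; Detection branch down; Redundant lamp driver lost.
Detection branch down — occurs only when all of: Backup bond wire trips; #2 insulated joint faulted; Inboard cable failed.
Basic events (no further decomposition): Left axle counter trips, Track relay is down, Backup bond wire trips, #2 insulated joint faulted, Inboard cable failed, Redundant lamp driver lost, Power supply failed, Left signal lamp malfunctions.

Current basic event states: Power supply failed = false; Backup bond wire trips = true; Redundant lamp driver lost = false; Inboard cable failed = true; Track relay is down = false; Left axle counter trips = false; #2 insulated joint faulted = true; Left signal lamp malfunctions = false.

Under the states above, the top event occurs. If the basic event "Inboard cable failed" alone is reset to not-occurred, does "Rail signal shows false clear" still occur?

Counterfactual: set "Inboard cable failed" to not occurred.
Detection branch down [AND]: Backup bond wire trips=occurs, #2 insulated joint faulted=occurs, Inboard cable failed=not → not all inputs occur → does not occur.
Track circuit unavailable [OR]: Left axle counter trips=not, Track relay is down=not, Detection branch down=not, Redundant lamp driver lost=not → no input occurs → does not occur.
Interlocking logic fails [OR]: Power supply failed=not, Left signal lamp malfunctions=not → no input occurs → does not occur.
Rail signal shows false clear [OR]: Track circuit unavailable=not, Interlocking logic fails=not → no input occurs → does not occur.

No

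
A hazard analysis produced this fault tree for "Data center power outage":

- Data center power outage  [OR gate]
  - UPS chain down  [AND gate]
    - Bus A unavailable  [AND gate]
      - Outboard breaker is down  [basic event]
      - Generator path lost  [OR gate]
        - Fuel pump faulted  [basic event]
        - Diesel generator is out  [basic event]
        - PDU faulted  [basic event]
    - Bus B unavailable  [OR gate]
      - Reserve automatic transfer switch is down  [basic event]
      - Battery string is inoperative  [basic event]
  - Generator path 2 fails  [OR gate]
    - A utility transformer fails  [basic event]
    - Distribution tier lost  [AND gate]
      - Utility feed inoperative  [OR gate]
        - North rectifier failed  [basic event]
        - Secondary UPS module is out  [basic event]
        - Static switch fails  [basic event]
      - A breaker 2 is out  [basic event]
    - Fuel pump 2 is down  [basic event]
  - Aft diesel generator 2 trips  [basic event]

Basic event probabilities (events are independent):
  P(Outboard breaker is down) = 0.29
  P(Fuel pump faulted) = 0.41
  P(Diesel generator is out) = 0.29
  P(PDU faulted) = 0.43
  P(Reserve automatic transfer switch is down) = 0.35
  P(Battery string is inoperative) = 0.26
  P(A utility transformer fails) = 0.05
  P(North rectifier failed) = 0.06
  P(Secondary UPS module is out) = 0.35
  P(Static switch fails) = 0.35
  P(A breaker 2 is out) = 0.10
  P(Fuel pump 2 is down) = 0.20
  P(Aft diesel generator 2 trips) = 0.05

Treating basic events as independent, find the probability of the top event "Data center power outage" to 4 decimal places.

P(Generator path lost) [OR] = 1 − (1−0.41) × (1−0.29) × (1−0.43) = 0.761227
P(Bus A unavailable) [AND] = 0.29 × 0.761227 = 0.220756
P(Bus B unavailable) [OR] = 1 − (1−0.35) × (1−0.26) = 0.519000
P(UPS chain down) [AND] = 0.220756 × 0.519000 = 0.114572
P(Utility feed inoperative) [OR] = 1 − (1−0.06) × (1−0.35) × (1−0.35) = 0.602850
P(Distribution tier lost) [AND] = 0.602850 × 0.10 = 0.060285
P(Generator path 2 fails) [OR] = 1 − (1−0.05) × (1−0.060285) × (1−0.20) = 0.285817
P(Data center power outage) [OR] = 1 − (1−0.114572) × (1−0.285817) × (1−0.05) = 0.399260
Rounded to 4 decimal places: P(Data center power outage) ≈ 0.3993.

0.3993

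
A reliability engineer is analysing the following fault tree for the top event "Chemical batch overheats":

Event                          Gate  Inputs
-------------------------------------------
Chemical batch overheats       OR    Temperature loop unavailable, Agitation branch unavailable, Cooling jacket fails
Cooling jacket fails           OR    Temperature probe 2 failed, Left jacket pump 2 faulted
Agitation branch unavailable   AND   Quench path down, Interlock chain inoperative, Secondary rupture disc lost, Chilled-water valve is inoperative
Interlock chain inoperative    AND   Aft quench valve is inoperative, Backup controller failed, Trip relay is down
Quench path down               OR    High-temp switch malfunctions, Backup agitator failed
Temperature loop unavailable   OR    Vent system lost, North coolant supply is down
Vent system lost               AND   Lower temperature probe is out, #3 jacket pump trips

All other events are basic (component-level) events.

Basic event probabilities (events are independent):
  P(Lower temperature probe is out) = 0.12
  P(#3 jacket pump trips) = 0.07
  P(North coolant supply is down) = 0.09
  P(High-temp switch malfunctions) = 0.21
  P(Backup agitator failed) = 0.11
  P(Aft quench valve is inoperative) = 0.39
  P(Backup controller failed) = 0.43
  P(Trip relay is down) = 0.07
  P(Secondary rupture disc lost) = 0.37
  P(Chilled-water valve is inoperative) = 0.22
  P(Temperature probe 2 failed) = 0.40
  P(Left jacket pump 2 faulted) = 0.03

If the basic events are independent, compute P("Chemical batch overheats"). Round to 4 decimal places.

P(Vent system lost) [AND] = 0.12 × 0.07 = 0.008400
P(Temperature loop unavailable) [OR] = 1 − (1−0.008400) × (1−0.09) = 0.097644
P(Quench path down) [OR] = 1 − (1−0.21) × (1−0.11) = 0.296900
P(Interlock chain inoperative) [AND] = 0.39 × 0.43 × 0.07 = 0.011739
P(Agitation branch unavailable) [AND] = 0.296900 × 0.011739 × 0.37 × 0.22 = 0.000284
P(Cooling jacket fails) [OR] = 1 − (1−0.40) × (1−0.03) = 0.418000
P(Chemical batch overheats) [OR] = 1 − (1−0.097644) × (1−0.000284) × (1−0.418000) = 0.474978
Rounded to 4 decimal places: P(Chemical batch overheats) ≈ 0.4750.

0.4750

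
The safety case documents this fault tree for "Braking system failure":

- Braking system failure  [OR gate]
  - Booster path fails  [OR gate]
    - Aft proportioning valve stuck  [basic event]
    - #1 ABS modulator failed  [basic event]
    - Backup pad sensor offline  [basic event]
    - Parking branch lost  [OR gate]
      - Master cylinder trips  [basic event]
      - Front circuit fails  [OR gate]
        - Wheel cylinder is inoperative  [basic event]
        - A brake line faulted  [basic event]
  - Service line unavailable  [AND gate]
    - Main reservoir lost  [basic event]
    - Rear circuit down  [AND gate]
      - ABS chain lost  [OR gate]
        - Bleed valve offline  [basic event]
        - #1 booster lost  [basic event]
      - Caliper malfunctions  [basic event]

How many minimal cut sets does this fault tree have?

Front circuit fails [OR]: union of children's cut sets → 2 cut set(s).
Parking branch lost [OR]: union of children's cut sets → 3 cut set(s).
Booster path fails [OR]: union of children's cut sets → 6 cut set(s).
ABS chain lost [OR]: union of children's cut sets → 2 cut set(s).
Rear circuit down [AND]: one cut set from each child combined → 2 × 1 = 2 cut set(s).
Service line unavailable [AND]: one cut set from each child combined → 1 × 2 = 2 cut set(s).
Braking system failure [OR]: union of children's cut sets → 8 cut set(s).
Minimal cut sets: {Aft proportioning valve stuck}; {#1 ABS modulator failed}; {Backup pad sensor offline}; {Master cylinder trips}; {Wheel cylinder is inoperative}; {A brake line faulted}; {Bleed valve offline, Caliper malfunctions, Main reservoir lost}; {#1 booster lost, Caliper malfunctions, Main reservoir lost}.

8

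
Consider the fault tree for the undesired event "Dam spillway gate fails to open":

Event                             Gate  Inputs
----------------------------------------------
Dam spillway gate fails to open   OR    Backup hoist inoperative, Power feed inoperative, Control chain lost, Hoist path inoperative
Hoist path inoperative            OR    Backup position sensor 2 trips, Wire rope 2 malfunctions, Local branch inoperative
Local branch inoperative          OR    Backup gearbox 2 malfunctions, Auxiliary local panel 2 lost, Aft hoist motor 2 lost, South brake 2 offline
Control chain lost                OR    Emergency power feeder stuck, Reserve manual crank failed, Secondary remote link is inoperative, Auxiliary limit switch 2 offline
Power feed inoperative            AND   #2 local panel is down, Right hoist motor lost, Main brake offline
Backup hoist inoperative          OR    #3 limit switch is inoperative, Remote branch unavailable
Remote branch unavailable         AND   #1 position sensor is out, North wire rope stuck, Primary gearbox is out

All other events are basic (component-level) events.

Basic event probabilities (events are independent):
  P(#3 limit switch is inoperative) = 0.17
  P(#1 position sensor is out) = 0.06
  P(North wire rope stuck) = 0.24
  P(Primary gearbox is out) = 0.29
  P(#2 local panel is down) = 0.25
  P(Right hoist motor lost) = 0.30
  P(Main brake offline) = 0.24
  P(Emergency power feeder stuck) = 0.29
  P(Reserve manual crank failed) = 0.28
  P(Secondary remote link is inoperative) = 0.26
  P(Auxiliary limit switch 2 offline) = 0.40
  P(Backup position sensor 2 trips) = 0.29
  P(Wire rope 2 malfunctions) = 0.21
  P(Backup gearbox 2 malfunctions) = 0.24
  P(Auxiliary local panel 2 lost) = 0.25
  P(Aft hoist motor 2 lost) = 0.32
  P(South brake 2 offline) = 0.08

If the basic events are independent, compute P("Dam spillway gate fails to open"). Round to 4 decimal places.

0.9632

P(Remote branch unavailable) [AND] = 0.06 × 0.24 × 0.29 = 0.004176
P(Backup hoist inoperative) [OR] = 1 − (1−0.17) × (1−0.004176) = 0.173466
P(Power feed inoperative) [AND] = 0.25 × 0.30 × 0.24 = 0.018000
P(Control chain lost) [OR] = 1 − (1−0.29) × (1−0.28) × (1−0.26) × (1−0.40) = 0.773027
P(Local branch inoperative) [OR] = 1 − (1−0.24) × (1−0.25) × (1−0.32) × (1−0.08) = 0.643408
P(Hoist path inoperative) [OR] = 1 − (1−0.29) × (1−0.21) × (1−0.643408) = 0.799988
P(Dam spillway gate fails to open) [OR] = 1 − (1−0.173466) × (1−0.018000) × (1−0.773027) × (1−0.799988) = 0.963153
Rounded to 4 decimal places: P(Dam spillway gate fails to open) ≈ 0.9632.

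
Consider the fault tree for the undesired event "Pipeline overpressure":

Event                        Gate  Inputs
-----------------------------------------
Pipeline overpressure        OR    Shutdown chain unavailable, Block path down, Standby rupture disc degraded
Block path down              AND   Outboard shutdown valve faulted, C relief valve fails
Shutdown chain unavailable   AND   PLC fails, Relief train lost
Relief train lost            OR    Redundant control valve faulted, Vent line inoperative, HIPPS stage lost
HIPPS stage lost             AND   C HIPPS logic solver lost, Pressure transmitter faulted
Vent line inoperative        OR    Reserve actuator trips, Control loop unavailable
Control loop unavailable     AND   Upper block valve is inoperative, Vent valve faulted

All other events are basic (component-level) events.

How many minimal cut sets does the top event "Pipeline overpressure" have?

6

Control loop unavailable [AND]: one cut set from each child combined → 1 × 1 = 1 cut set(s).
Vent line inoperative [OR]: union of children's cut sets → 2 cut set(s).
HIPPS stage lost [AND]: one cut set from each child combined → 1 × 1 = 1 cut set(s).
Relief train lost [OR]: union of children's cut sets → 4 cut set(s).
Shutdown chain unavailable [AND]: one cut set from each child combined → 1 × 4 = 4 cut set(s).
Block path down [AND]: one cut set from each child combined → 1 × 1 = 1 cut set(s).
Pipeline overpressure [OR]: union of children's cut sets → 6 cut set(s).
Minimal cut sets: {PLC fails, Redundant control valve faulted}; {PLC fails, Reserve actuator trips}; {PLC fails, Upper block valve is inoperative, Vent valve faulted}; {C HIPPS logic solver lost, PLC fails, Pressure transmitter faulted}; {C relief valve fails, Outboard shutdown valve faulted}; {Standby rupture disc degraded}.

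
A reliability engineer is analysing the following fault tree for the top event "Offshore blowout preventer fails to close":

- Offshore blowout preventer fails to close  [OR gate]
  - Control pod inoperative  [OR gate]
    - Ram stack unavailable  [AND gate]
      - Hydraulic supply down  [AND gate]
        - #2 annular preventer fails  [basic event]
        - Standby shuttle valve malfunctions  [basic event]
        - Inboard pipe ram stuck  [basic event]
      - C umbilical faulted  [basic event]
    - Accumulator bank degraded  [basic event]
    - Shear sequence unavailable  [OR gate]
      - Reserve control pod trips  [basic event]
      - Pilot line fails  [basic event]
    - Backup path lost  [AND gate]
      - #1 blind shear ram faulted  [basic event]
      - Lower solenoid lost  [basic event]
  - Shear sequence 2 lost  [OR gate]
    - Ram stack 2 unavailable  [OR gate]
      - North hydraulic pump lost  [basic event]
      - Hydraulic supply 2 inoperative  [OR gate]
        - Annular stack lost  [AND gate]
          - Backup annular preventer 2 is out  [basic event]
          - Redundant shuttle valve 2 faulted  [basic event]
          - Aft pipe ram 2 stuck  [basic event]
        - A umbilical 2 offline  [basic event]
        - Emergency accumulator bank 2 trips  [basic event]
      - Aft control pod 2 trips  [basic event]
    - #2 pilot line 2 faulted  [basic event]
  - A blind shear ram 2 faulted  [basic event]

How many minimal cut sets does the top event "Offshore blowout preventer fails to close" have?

12

Hydraulic supply down [AND]: one cut set from each child combined → 1 × 1 × 1 = 1 cut set(s).
Ram stack unavailable [AND]: one cut set from each child combined → 1 × 1 = 1 cut set(s).
Shear sequence unavailable [OR]: union of children's cut sets → 2 cut set(s).
Backup path lost [AND]: one cut set from each child combined → 1 × 1 = 1 cut set(s).
Control pod inoperative [OR]: union of children's cut sets → 5 cut set(s).
Annular stack lost [AND]: one cut set from each child combined → 1 × 1 × 1 = 1 cut set(s).
Hydraulic supply 2 inoperative [OR]: union of children's cut sets → 3 cut set(s).
Ram stack 2 unavailable [OR]: union of children's cut sets → 5 cut set(s).
Shear sequence 2 lost [OR]: union of children's cut sets → 6 cut set(s).
Offshore blowout preventer fails to close [OR]: union of children's cut sets → 12 cut set(s).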